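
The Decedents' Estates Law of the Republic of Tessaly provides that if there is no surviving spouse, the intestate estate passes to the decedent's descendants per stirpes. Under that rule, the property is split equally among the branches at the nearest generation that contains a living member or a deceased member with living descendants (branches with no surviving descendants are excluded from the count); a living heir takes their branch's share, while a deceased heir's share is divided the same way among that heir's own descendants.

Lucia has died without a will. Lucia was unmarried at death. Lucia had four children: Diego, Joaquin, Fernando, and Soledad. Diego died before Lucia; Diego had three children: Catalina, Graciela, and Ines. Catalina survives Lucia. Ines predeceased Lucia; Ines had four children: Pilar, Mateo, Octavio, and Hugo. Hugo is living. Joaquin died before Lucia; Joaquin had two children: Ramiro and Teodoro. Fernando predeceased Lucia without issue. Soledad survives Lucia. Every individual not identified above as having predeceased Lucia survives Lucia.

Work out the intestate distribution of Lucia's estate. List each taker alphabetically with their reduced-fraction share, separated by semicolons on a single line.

There is no surviving spouse, so the entire estate passes to Lucia's descendants per stirpes.
Fernando left no surviving issue, so that branch lapses and is disregarded.
The estate is divided into 3 equal shares of 1/3 among Diego, Joaquin, Soledad.
Diego predeceased; the 1/3 allotted to Diego's branch passes to Diego's issue by representation.
The 1/3 is divided into 3 equal shares of 1/9 among Catalina, Graciela, Ines.
Catalina is living and takes 1/9.
Graciela is living and takes 1/9.
Ines predeceased; the 1/9 allotted to Ines's branch passes to Ines's issue by representation.
The 1/9 is divided into 4 equal shares of 1/36 among Pilar, Mateo, Octavio, Hugo.
Pilar is living and takes 1/36.
Mateo is living and takes 1/36.
Octavio is living and takes 1/36.
Hugo is living and takes 1/36.
Joaquin predeceased; the 1/3 allotted to Joaquin's branch passes to Joaquin's issue by representation.
The 1/3 is divided into 2 equal shares of 1/6 among Ramiro, Teodoro.
Ramiro is living and takes 1/6.
Teodoro is living and takes 1/6.
Soledad is living and takes 1/3.

Catalina 1/9; Graciela 1/9; Hugo 1/36; Mateo 1/36; Octavio 1/36; Pilar 1/36; Ramiro 1/6; Soledad 1/3; Teodoro 1/6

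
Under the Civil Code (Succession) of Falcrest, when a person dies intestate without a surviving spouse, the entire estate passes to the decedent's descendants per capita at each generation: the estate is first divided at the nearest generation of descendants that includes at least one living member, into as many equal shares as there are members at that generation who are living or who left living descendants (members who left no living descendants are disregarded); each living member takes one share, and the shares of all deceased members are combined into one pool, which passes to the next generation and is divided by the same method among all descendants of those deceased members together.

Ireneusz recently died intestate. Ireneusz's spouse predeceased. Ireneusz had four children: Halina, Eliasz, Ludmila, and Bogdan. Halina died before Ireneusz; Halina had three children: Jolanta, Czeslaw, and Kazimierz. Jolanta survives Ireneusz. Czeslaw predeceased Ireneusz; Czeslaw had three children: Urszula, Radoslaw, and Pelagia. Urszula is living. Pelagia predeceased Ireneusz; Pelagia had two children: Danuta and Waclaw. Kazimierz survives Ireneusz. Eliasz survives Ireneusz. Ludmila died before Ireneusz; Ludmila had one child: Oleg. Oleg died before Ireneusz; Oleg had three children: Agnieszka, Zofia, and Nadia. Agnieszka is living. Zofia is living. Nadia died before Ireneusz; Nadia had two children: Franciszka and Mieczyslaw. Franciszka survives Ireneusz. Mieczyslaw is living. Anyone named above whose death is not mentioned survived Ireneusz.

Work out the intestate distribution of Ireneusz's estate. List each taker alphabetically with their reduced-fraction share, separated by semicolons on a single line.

There is no surviving spouse, so the entire estate passes to Ireneusz's descendants per capita at each generation.
At generation 1 (Halina, Eliasz, Ludmila, Bogdan) there are 4 shares of (1)/4 = 1/4 each.
Living: Eliasz and Bogdan — each takes 1/4.
Deceased: Halina and Ludmila. Their combined 1/2 is pooled and carried to generation 2.
At generation 2 (Jolanta, Czeslaw, Kazimierz, Oleg) there are 4 shares of (1/2)/4 = 1/8 each.
Living: Jolanta and Kazimierz — each takes 1/8.
Deceased: Czeslaw and Oleg. Their combined 1/4 is pooled and carried to generation 3.
At generation 3 (Urszula, Radoslaw, Pelagia, Agnieszka, Zofia, Nadia) there are 6 shares of (1/4)/6 = 1/24 each.
Living: Urszula, Radoslaw, Agnieszka, and Zofia — each takes 1/24.
Deceased: Pelagia and Nadia. Their combined 1/12 is pooled and carried to generation 4.
At generation 4 (Danuta, Waclaw, Franciszka, Mieczyslaw) there are 4 shares of (1/12)/4 = 1/48 each.
Living: Danuta, Waclaw, Franciszka, and Mieczyslaw — each takes 1/48.

Agnieszka 1/24; Bogdan 1/4; Danuta 1/48; Eliasz 1/4; Franciszka 1/48; Jolanta 1/8; Kazimierz 1/8; Mieczyslaw 1/48; Radoslaw 1/24; Urszula 1/24; Waclaw 1/48; Zofia 1/24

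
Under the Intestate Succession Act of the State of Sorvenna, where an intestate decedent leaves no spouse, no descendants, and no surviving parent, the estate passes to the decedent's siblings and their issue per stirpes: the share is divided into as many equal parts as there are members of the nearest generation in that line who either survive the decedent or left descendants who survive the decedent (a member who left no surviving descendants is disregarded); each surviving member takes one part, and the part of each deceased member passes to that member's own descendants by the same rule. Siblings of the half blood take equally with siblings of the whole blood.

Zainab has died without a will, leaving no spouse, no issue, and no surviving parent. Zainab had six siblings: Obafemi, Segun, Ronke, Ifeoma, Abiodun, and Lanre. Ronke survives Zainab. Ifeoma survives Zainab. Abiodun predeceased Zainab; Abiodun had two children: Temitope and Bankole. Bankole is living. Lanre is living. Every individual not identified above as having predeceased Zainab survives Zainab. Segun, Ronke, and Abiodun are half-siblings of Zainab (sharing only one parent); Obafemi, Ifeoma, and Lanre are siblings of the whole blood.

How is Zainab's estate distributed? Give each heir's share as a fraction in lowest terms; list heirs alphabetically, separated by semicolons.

No spouse, descendants, or parent survives, so the estate passes to Zainab's siblings per stirpes.
Half-blood and whole-blood siblings take equally under the stated rule.
The estate is divided into 6 equal shares of 1/6 among Obafemi, Segun, Ronke, Ifeoma, Abiodun, Lanre.
Obafemi is living and takes 1/6.
Segun is living and takes 1/6.
Ronke is living and takes 1/6.
Ifeoma is living and takes 1/6.
Abiodun predeceased; the 1/6 allotted to Abiodun's branch passes to Abiodun's issue by representation.
The 1/6 is divided into 2 equal shares of 1/12 among Temitope, Bankole.
Temitope is living and takes 1/12.
Bankole is living and takes 1/12.
Lanre is living and takes 1/6.

Bankole 1/12; Ifeoma 1/6; Lanre 1/6; Obafemi 1/6; Ronke 1/6; Segun 1/6; Temitope 1/12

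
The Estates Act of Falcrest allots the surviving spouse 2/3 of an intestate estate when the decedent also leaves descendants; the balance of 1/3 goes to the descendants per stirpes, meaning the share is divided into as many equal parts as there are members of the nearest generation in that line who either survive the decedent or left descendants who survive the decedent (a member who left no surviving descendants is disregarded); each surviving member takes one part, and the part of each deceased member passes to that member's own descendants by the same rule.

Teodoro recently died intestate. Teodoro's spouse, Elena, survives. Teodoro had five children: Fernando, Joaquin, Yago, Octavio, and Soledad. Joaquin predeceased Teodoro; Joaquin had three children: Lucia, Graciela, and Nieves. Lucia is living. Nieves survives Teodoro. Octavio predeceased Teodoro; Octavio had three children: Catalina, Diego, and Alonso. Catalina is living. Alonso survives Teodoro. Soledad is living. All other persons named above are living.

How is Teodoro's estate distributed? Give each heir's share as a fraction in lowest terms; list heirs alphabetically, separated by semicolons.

Elena, as surviving spouse, takes 2/3.
The remaining 1/3 passes to Teodoro's descendants per stirpes.
The 1/3 is divided into 5 equal shares of 1/15 among Fernando, Joaquin, Yago, Octavio, Soledad.
Fernando is living and takes 1/15.
Joaquin predeceased; the 1/15 allotted to Joaquin's branch passes to Joaquin's issue by representation.
The 1/15 is divided into 3 equal shares of 1/45 among Lucia, Graciela, Nieves.
Lucia is living and takes 1/45.
Graciela is living and takes 1/45.
Nieves is living and takes 1/45.
Yago is living and takes 1/15.
Octavio predeceased; the 1/15 allotted to Octavio's branch passes to Octavio's issue by representation.
The 1/15 is divided into 3 equal shares of 1/45 among Catalina, Diego, Alonso.
Catalina is living and takes 1/45.
Diego is living and takes 1/45.
Alonso is living and takes 1/45.
Soledad is living and takes 1/15.

Alonso 1/45; Catalina 1/45; Diego 1/45; Elena 2/3; Fernando 1/15; Graciela 1/45; Lucia 1/45; Nieves 1/45; Soledad 1/15; Yago 1/15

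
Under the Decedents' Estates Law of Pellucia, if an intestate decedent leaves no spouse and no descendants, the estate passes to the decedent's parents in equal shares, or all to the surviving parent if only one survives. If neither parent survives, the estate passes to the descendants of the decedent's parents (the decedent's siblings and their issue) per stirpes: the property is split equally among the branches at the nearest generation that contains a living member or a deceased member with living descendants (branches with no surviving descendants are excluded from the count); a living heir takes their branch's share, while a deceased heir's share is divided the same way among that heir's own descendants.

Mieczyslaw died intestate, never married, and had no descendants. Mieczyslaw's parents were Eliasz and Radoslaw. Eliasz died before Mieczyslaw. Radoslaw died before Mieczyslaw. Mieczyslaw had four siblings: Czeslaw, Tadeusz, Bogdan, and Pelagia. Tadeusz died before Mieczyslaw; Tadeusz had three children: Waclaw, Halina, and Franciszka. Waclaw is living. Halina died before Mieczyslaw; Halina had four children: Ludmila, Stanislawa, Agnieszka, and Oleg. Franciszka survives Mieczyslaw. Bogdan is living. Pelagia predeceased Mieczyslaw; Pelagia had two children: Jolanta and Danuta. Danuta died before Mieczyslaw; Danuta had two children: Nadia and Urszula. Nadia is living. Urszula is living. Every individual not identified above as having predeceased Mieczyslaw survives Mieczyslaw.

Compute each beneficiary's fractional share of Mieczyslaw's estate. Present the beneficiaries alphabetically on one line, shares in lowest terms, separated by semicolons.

Agnieszka 1/48; Bogdan 1/4; Czeslaw 1/4; Franciszka 1/12; Jolanta 1/8; Ludmila 1/48; Nadia 1/16; Oleg 1/48; Stanislawa 1/48; Urszula 1/16; Waclaw 1/12

Neither parent survives and there are no descendants, so the estate passes to Mieczyslaw's siblings and their issue per stirpes.
The estate is divided into 4 equal shares of 1/4 among Czeslaw, Tadeusz, Bogdan, Pelagia.
Czeslaw is living and takes 1/4.
Tadeusz predeceased; the 1/4 allotted to Tadeusz's branch passes to Tadeusz's issue by representation.
The 1/4 is divided into 3 equal shares of 1/12 among Waclaw, Halina, Franciszka.
Waclaw is living and takes 1/12.
Halina predeceased; the 1/12 allotted to Halina's branch passes to Halina's issue by representation.
The 1/12 is divided into 4 equal shares of 1/48 among Ludmila, Stanislawa, Agnieszka, Oleg.
Ludmila is living and takes 1/48.
Stanislawa is living and takes 1/48.
Agnieszka is living and takes 1/48.
Oleg is living and takes 1/48.
Franciszka is living and takes 1/12.
Bogdan is living and takes 1/4.
Pelagia predeceased; the 1/4 allotted to Pelagia's branch passes to Pelagia's issue by representation.
The 1/4 is divided into 2 equal shares of 1/8 among Jolanta, Danuta.
Jolanta is living and takes 1/8.
Danuta predeceased; the 1/8 allotted to Danuta's branch passes to Danuta's issue by representation.
The 1/8 is divided into 2 equal shares of 1/16 among Nadia, Urszula.
Nadia is living and takes 1/16.
Urszula is living and takes 1/16.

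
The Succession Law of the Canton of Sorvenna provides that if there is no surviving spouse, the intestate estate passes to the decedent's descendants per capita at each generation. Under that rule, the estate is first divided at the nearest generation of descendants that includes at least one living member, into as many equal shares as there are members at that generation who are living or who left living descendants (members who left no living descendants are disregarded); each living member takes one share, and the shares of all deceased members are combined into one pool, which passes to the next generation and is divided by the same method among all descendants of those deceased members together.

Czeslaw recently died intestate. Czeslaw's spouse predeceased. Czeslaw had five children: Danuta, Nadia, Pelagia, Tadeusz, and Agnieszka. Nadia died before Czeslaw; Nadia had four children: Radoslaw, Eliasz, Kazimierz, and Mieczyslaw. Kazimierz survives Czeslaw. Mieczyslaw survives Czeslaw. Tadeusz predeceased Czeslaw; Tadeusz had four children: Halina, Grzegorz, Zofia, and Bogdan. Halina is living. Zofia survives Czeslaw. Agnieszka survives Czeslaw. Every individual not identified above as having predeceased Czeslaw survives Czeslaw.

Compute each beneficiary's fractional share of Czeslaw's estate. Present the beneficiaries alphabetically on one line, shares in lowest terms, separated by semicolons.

Agnieszka 1/5; Bogdan 1/20; Danuta 1/5; Eliasz 1/20; Grzegorz 1/20; Halina 1/20; Kazimierz 1/20; Mieczyslaw 1/20; Pelagia 1/5; Radoslaw 1/20; Zofia 1/20

There is no surviving spouse, so the entire estate passes to Czeslaw's descendants per capita at each generation.
At generation 1 (Danuta, Nadia, Pelagia, Tadeusz, Agnieszka) there are 5 shares of (1)/5 = 1/5 each.
Living: Danuta, Pelagia, and Agnieszka — each takes 1/5.
Deceased: Nadia and Tadeusz. Their combined 2/5 is pooled and carried to generation 2.
At generation 2 (Radoslaw, Eliasz, Kazimierz, Mieczyslaw, Halina, Grzegorz, Zofia, Bogdan) there are 8 shares of (2/5)/8 = 1/20 each.
Living: Radoslaw, Eliasz, Kazimierz, Mieczyslaw, Halina, Grzegorz, Zofia, and Bogdan — each takes 1/20.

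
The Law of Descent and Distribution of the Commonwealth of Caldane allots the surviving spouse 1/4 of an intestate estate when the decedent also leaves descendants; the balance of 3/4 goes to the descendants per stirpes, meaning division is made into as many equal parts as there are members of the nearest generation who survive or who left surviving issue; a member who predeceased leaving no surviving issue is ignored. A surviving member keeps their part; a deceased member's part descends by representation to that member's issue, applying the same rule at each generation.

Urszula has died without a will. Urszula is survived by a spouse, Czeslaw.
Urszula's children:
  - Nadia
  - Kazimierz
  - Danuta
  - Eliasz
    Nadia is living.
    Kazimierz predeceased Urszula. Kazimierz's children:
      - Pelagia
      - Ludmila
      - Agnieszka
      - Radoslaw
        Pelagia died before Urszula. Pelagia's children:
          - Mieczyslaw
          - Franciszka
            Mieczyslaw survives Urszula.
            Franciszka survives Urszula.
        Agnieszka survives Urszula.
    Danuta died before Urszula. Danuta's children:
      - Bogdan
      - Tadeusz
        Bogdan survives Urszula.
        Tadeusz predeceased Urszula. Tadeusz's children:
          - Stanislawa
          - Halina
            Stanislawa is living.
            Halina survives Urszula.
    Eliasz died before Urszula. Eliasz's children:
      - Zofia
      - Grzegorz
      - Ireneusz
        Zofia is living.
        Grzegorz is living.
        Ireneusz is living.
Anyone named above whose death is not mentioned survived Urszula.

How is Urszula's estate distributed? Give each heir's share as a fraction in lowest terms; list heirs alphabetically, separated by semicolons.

Czeslaw, as surviving spouse, takes 1/4.
The remaining 3/4 passes to Urszula's descendants per stirpes.
The 3/4 is divided into 4 equal shares of 3/16 among Nadia, Kazimierz, Danuta, Eliasz.
Nadia is living and takes 3/16.
Kazimierz predeceased; the 3/16 allotted to Kazimierz's branch passes to Kazimierz's issue by representation.
The 3/16 is divided into 4 equal shares of 3/64 among Pelagia, Ludmila, Agnieszka, Radoslaw.
Pelagia predeceased; the 3/64 allotted to Pelagia's branch passes to Pelagia's issue by representation.
The 3/64 is divided into 2 equal shares of 3/128 among Mieczyslaw, Franciszka.
Mieczyslaw is living and takes 3/128.
Franciszka is living and takes 3/128.
Ludmila is living and takes 3/64.
Agnieszka is living and takes 3/64.
Radoslaw is living and takes 3/64.
Danuta predeceased; the 3/16 allotted to Danuta's branch passes to Danuta's issue by representation.
The 3/16 is divided into 2 equal shares of 3/32 among Bogdan, Tadeusz.
Bogdan is living and takes 3/32.
Tadeusz predeceased; the 3/32 allotted to Tadeusz's branch passes to Tadeusz's issue by representation.
The 3/32 is divided into 2 equal shares of 3/64 among Stanislawa, Halina.
Stanislawa is living and takes 3/64.
Halina is living and takes 3/64.
Eliasz predeceased; the 3/16 allotted to Eliasz's branch passes to Eliasz's issue by representation.
The 3/16 is divided into 3 equal shares of 1/16 among Zofia, Grzegorz, Ireneusz.
Zofia is living and takes 1/16.
Grzegorz is living and takes 1/16.
Ireneusz is living and takes 1/16.

Agnieszka 3/64; Bogdan 3/32; Czeslaw 1/4; Franciszka 3/128; Grzegorz 1/16; Halina 3/64; Ireneusz 1/16; Ludmila 3/64; Mieczyslaw 3/128; Nadia 3/16; Radoslaw 3/64; Stanislawa 3/64; Zofia 1/16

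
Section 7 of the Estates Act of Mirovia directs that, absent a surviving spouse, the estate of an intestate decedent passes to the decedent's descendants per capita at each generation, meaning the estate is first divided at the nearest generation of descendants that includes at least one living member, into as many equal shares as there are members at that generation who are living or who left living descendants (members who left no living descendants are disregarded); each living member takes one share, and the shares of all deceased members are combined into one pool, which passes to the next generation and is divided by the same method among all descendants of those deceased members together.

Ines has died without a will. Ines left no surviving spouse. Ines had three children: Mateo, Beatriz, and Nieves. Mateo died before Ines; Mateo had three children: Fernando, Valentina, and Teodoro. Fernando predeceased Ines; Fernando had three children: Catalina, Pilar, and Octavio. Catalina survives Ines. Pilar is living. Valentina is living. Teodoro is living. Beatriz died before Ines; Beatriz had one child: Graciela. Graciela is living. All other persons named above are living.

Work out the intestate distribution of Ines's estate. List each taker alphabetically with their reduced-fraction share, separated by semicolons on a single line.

There is no surviving spouse, so the entire estate passes to Ines's descendants per capita at each generation.
At generation 1 (Mateo, Beatriz, Nieves) there are 3 shares of (1)/3 = 1/3 each.
Living: Nieves — each takes 1/3.
Deceased: Mateo and Beatriz. Their combined 2/3 is pooled and carried to generation 2.
At generation 2 (Fernando, Valentina, Teodoro, Graciela) there are 4 shares of (2/3)/4 = 1/6 each.
Living: Valentina, Teodoro, and Graciela — each takes 1/6.
Deceased: Fernando. That 1/6 share is carried to generation 3.
At generation 3 (Catalina, Pilar, Octavio) there are 3 shares of (1/6)/3 = 1/18 each.
Living: Catalina, Pilar, and Octavio — each takes 1/18.

Catalina 1/18; Graciela 1/6; Nieves 1/3; Octavio 1/18; Pilar 1/18; Teodoro 1/6; Valentina 1/6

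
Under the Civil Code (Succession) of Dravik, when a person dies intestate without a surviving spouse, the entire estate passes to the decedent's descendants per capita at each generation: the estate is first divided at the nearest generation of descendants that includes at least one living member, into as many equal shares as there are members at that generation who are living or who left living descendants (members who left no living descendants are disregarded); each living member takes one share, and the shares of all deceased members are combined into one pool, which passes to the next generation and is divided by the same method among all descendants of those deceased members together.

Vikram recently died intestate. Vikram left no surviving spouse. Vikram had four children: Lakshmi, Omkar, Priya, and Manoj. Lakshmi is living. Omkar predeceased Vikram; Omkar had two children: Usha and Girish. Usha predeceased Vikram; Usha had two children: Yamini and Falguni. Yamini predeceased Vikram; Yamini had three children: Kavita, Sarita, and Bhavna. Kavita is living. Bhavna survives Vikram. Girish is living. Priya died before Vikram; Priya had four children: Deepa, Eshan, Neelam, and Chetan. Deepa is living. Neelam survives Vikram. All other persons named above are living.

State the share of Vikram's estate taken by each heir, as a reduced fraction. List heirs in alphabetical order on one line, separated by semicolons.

There is no surviving spouse, so the entire estate passes to Vikram's descendants per capita at each generation.
At generation 1 (Lakshmi, Omkar, Priya, Manoj) there are 4 shares of (1)/4 = 1/4 each.
Living: Lakshmi and Manoj — each takes 1/4.
Deceased: Omkar and Priya. Their combined 1/2 is pooled and carried to generation 2.
At generation 2 (Usha, Girish, Deepa, Eshan, Neelam, Chetan) there are 6 shares of (1/2)/6 = 1/12 each.
Living: Girish, Deepa, Eshan, Neelam, and Chetan — each takes 1/12.
Deceased: Usha. That 1/12 share is carried to generation 3.
At generation 3 (Yamini, Falguni) there are 2 shares of (1/12)/2 = 1/24 each.
Living: Falguni — each takes 1/24.
Deceased: Yamini. That 1/24 share is carried to generation 4.
At generation 4 (Kavita, Sarita, Bhavna) there are 3 shares of (1/24)/3 = 1/72 each.
Living: Kavita, Sarita, and Bhavna — each takes 1/72.

Bhavna 1/72; Chetan 1/12; Deepa 1/12; Eshan 1/12; Falguni 1/24; Girish 1/12; Kavita 1/72; Lakshmi 1/4; Manoj 1/4; Neelam 1/12; Sarita 1/72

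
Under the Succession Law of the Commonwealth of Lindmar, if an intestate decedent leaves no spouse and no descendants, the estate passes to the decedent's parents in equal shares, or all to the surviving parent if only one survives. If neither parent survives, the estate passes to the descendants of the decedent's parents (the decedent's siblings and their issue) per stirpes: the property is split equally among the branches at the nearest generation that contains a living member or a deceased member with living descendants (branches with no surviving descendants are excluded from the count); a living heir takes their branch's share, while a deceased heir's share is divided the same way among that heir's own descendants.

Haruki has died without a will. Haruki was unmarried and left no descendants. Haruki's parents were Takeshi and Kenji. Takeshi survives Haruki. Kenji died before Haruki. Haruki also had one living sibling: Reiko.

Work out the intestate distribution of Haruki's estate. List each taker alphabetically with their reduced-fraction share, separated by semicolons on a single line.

Only one parent, Takeshi, survives, so Takeshi takes the entire estate. The siblings take nothing because a surviving parent has priority.

Takeshi 1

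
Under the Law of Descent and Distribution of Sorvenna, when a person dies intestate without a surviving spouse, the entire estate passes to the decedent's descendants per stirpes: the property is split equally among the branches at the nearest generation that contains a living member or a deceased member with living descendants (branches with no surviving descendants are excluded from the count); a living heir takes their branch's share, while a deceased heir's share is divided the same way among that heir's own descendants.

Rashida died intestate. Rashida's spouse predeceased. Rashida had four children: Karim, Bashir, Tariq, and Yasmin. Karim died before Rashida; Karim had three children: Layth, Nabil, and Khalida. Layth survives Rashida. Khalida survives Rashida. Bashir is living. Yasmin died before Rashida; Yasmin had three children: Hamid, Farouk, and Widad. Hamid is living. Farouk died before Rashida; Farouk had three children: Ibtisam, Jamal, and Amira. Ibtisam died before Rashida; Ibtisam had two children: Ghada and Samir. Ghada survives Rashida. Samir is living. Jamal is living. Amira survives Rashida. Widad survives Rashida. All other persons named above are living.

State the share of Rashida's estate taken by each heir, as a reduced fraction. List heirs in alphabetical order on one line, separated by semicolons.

Amira 1/36; Bashir 1/4; Ghada 1/72; Hamid 1/12; Jamal 1/36; Khalida 1/12; Layth 1/12; Nabil 1/12; Samir 1/72; Tariq 1/4; Widad 1/12

There is no surviving spouse, so the entire estate passes to Rashida's descendants per stirpes.
The estate is divided into 4 equal shares of 1/4 among Karim, Bashir, Tariq, Yasmin.
Karim predeceased; the 1/4 allotted to Karim's branch passes to Karim's issue by representation.
The 1/4 is divided into 3 equal shares of 1/12 among Layth, Nabil, Khalida.
Layth is living and takes 1/12.
Nabil is living and takes 1/12.
Khalida is living and takes 1/12.
Bashir is living and takes 1/4.
Tariq is living and takes 1/4.
Yasmin predeceased; the 1/4 allotted to Yasmin's branch passes to Yasmin's issue by representation.
The 1/4 is divided into 3 equal shares of 1/12 among Hamid, Farouk, Widad.
Hamid is living and takes 1/12.
Farouk predeceased; the 1/12 allotted to Farouk's branch passes to Farouk's issue by representation.
The 1/12 is divided into 3 equal shares of 1/36 among Ibtisam, Jamal, Amira.
Ibtisam predeceased; the 1/36 allotted to Ibtisam's branch passes to Ibtisam's issue by representation.
The 1/36 is divided into 2 equal shares of 1/72 among Ghada, Samir.
Ghada is living and takes 1/72.
Samir is living and takes 1/72.
Jamal is living and takes 1/36.
Amira is living and takes 1/36.
Widad is living and takes 1/12.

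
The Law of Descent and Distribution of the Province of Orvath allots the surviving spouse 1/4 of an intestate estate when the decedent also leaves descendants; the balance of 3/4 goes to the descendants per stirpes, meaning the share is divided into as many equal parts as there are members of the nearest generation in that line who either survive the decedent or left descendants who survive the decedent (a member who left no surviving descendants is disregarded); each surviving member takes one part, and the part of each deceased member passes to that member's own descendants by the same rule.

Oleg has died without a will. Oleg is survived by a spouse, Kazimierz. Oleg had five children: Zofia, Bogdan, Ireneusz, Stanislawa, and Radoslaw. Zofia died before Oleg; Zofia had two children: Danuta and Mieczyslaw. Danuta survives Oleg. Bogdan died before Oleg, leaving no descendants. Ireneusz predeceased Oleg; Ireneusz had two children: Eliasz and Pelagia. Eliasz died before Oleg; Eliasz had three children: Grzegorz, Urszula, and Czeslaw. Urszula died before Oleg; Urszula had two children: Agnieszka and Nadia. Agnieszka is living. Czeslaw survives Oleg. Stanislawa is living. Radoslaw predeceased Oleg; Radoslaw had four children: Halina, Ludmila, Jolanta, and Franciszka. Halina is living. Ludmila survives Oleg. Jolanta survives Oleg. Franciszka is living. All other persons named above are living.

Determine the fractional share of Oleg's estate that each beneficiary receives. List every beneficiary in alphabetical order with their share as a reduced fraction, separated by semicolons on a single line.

Kazimierz, as surviving spouse, takes 1/4.
The remaining 3/4 passes to Oleg's descendants per stirpes.
Bogdan left no surviving issue, so that branch lapses and is disregarded.
The 3/4 is divided into 4 equal shares of 3/16 among Zofia, Ireneusz, Stanislawa, Radoslaw.
Zofia predeceased; the 3/16 allotted to Zofia's branch passes to Zofia's issue by representation.
The 3/16 is divided into 2 equal shares of 3/32 among Danuta, Mieczyslaw.
Danuta is living and takes 3/32.
Mieczyslaw is living and takes 3/32.
Ireneusz predeceased; the 3/16 allotted to Ireneusz's branch passes to Ireneusz's issue by representation.
The 3/16 is divided into 2 equal shares of 3/32 among Eliasz, Pelagia.
Eliasz predeceased; the 3/32 allotted to Eliasz's branch passes to Eliasz's issue by representation.
The 3/32 is divided into 3 equal shares of 1/32 among Grzegorz, Urszula, Czeslaw.
Grzegorz is living and takes 1/32.
Urszula predeceased; the 1/32 allotted to Urszula's branch passes to Urszula's issue by representation.
The 1/32 is divided into 2 equal shares of 1/64 among Agnieszka, Nadia.
Agnieszka is living and takes 1/64.
Nadia is living and takes 1/64.
Czeslaw is living and takes 1/32.
Pelagia is living and takes 3/32.
Stanislawa is living and takes 3/16.
Radoslaw predeceased; the 3/16 allotted to Radoslaw's branch passes to Radoslaw's issue by representation.
The 3/16 is divided into 4 equal shares of 3/64 among Halina, Ludmila, Jolanta, Franciszka.
Halina is living and takes 3/64.
Ludmila is living and takes 3/64.
Jolanta is living and takes 3/64.
Franciszka is living and takes 3/64.

Agnieszka 1/64; Czeslaw 1/32; Danuta 3/32; Franciszka 3/64; Grzegorz 1/32; Halina 3/64; Jolanta 3/64; Kazimierz 1/4; Ludmila 3/64; Mieczyslaw 3/32; Nadia 1/64; Pelagia 3/32; Stanislawa 3/16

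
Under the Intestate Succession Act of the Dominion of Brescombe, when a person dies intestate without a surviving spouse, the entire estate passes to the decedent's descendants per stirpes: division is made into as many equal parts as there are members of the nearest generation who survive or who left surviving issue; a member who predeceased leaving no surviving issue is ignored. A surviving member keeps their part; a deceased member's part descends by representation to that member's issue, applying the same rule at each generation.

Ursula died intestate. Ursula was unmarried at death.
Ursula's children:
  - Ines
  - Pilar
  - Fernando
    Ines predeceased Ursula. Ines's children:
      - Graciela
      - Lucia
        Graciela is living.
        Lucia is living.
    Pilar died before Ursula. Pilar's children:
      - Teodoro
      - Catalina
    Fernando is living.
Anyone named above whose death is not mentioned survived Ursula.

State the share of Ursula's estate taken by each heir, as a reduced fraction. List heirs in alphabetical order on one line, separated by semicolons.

Catalina 1/6; Fernando 1/3; Graciela 1/6; Lucia 1/6; Teodoro 1/6

There is no surviving spouse, so the entire estate passes to Ursula's descendants per stirpes.
The estate is divided into 3 equal shares of 1/3 among Ines, Pilar, Fernando.
Ines predeceased; the 1/3 allotted to Ines's branch passes to Ines's issue by representation.
The 1/3 is divided into 2 equal shares of 1/6 among Graciela, Lucia.
Graciela is living and takes 1/6.
Lucia is living and takes 1/6.
Pilar predeceased; the 1/3 allotted to Pilar's branch passes to Pilar's issue by representation.
The 1/3 is divided into 2 equal shares of 1/6 among Teodoro, Catalina.
Teodoro is living and takes 1/6.
Catalina is living and takes 1/6.
Fernando is living and takes 1/3.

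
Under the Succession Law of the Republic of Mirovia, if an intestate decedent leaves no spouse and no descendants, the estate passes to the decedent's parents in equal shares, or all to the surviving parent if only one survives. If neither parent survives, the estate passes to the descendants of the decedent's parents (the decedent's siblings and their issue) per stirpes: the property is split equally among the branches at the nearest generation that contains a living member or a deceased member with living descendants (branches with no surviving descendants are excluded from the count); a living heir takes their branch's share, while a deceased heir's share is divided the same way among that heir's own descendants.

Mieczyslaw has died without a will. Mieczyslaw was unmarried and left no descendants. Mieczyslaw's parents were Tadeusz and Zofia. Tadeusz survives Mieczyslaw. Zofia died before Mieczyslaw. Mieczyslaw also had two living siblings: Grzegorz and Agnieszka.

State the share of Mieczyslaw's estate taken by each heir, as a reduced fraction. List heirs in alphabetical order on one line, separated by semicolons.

Only one parent, Tadeusz, survives, so Tadeusz takes the entire estate. The siblings take nothing because a surviving parent has priority.

Tadeusz 1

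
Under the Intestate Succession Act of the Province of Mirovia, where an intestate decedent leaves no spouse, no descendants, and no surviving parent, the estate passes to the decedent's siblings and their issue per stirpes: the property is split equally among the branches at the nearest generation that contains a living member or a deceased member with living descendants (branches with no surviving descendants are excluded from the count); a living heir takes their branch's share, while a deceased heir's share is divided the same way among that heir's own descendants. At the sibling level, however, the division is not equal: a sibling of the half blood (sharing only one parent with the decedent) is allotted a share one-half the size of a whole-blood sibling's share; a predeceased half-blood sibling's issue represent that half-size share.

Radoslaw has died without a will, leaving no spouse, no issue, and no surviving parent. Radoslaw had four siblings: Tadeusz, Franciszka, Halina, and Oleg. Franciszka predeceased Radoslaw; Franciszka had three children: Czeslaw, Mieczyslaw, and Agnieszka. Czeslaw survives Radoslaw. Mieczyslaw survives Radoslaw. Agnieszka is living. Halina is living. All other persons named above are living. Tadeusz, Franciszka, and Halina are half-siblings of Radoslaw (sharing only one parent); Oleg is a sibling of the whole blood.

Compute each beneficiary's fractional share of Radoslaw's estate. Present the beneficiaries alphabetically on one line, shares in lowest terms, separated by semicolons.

Agnieszka 1/15; Czeslaw 1/15; Halina 1/5; Mieczyslaw 1/15; Oleg 2/5; Tadeusz 1/5

No spouse, descendants, or parent survives, so the estate passes to Radoslaw's siblings per stirpes.
Half-blood siblings count for one-half the weight of whole-blood siblings at the initial division.
Dividing 1 in proportion to weights (total weight 5/2): Tadeusz (weight 1/2) → 1/5; Franciszka (weight 1/2) → 1/5; Halina (weight 1/2) → 1/5; Oleg (weight 1) → 2/5.
Tadeusz is living and takes 1/5.
Franciszka predeceased; the 1/5 allotted to Franciszka's branch passes to Franciszka's issue by representation.
The 1/5 is divided into 3 equal shares of 1/15 among Czeslaw, Mieczyslaw, Agnieszka.
Czeslaw is living and takes 1/15.
Mieczyslaw is living and takes 1/15.
Agnieszka is living and takes 1/15.
Halina is living and takes 1/5.
Oleg is living and takes 2/5.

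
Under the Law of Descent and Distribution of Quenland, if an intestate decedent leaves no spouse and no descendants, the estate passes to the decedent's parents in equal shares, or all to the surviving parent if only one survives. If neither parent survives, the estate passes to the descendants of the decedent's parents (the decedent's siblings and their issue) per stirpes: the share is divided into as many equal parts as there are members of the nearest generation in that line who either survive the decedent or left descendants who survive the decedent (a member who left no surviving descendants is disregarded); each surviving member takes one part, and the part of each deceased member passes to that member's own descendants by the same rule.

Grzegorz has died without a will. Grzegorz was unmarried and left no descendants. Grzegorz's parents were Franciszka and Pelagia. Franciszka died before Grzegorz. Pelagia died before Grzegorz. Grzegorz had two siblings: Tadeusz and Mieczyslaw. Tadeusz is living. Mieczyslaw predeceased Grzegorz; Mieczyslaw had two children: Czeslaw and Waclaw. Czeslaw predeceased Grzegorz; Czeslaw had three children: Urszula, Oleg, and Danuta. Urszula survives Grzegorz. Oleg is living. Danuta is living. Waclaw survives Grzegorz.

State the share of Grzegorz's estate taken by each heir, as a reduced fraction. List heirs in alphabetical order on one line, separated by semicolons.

Danuta 1/12; Oleg 1/12; Tadeusz 1/2; Urszula 1/12; Waclaw 1/4

Neither parent survives and there are no descendants, so the estate passes to Grzegorz's siblings and their issue per stirpes.
The estate is divided into 2 equal shares of 1/2 among Tadeusz, Mieczyslaw.
Tadeusz is living and takes 1/2.
Mieczyslaw predeceased; the 1/2 allotted to Mieczyslaw's branch passes to Mieczyslaw's issue by representation.
The 1/2 is divided into 2 equal shares of 1/4 among Czeslaw, Waclaw.
Czeslaw predeceased; the 1/4 allotted to Czeslaw's branch passes to Czeslaw's issue by representation.
The 1/4 is divided into 3 equal shares of 1/12 among Urszula, Oleg, Danuta.
Urszula is living and takes 1/12.
Oleg is living and takes 1/12.
Danuta is living and takes 1/12.
Waclaw is living and takes 1/4.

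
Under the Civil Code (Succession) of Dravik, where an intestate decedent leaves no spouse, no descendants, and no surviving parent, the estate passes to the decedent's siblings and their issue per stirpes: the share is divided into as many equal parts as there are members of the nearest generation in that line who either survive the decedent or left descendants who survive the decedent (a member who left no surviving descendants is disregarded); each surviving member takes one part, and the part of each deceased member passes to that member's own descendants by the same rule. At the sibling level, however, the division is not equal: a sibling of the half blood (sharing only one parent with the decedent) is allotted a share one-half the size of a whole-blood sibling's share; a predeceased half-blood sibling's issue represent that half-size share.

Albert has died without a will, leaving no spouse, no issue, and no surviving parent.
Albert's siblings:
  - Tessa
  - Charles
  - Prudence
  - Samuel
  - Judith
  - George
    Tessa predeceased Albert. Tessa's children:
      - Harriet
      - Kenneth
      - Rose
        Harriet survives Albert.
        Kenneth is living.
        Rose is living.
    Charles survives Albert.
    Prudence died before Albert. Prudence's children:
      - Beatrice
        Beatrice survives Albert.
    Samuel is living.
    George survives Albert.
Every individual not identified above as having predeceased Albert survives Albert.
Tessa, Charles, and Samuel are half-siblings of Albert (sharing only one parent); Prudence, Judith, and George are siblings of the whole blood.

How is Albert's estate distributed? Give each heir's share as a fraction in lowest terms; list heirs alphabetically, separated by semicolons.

No spouse, descendants, or parent survives, so the estate passes to Albert's siblings per stirpes.
Half-blood siblings count for one-half the weight of whole-blood siblings at the initial division.
Dividing 1 in proportion to weights (total weight 9/2): Tessa (weight 1/2) → 1/9; Charles (weight 1/2) → 1/9; Prudence (weight 1) → 2/9; Samuel (weight 1/2) → 1/9; Judith (weight 1) → 2/9; George (weight 1) → 2/9.
Tessa predeceased; the 1/9 allotted to Tessa's branch passes to Tessa's issue by representation.
The 1/9 is divided into 3 equal shares of 1/27 among Harriet, Kenneth, Rose.
Harriet is living and takes 1/27.
Kenneth is living and takes 1/27.
Rose is living and takes 1/27.
Charles is living and takes 1/9.
Prudence predeceased; the 2/9 allotted to Prudence's branch passes to Prudence's issue by representation.
Beatrice is the sole taker at this level and receives the full 2/9.
Samuel is living and takes 1/9.
Judith is living and takes 2/9.
George is living and takes 2/9.

Beatrice 2/9; Charles 1/9; George 2/9; Harriet 1/27; Judith 2/9; Kenneth 1/27; Rose 1/27; Samuel 1/9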